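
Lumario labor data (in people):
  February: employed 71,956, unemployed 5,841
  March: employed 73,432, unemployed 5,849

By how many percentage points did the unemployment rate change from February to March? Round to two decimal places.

The unemployment rate changed by −0.13 percentage points.

February: labor force = 71,956 + 5,841 = 77,797; u = 5,841/77,797 = 7.51%.
March: labor force = 73,432 + 5,849 = 79,281; u = 5,849/79,281 = 7.38%.
Change = 7.38% − 7.51% = −0.13 pp.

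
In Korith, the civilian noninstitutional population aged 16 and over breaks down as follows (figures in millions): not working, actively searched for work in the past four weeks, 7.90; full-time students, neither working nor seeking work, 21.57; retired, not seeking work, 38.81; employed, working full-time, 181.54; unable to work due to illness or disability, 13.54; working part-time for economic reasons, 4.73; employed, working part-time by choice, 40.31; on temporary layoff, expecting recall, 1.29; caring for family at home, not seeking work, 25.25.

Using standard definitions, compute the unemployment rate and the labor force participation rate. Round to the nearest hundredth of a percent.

Employed = 181.54 + 4.73 + 40.31 = 226.58 million (anyone who worked, including part-time for economic reasons, counts as employed).
Unemployed = 7.90 + 1.29 = 9.19 million (jobless and actively searching, or on temporary layoff).
Labor force = 226.58 + 9.19 = 235.77 million.
Not in labor force = 21.57 + 38.81 + 13.54 + 25.25 = 99.17 million (those not working and not actively searching are outside the labor force).
Civilian working-age population = 235.77 + 99.17 = 334.94 million.
Unemployment rate = 9.19 / 235.77 = 3.90%.
Labor force participation rate = 235.77 / 334.94 = 70.39%.

Unemployment rate ≈ 3.90%; labor force participation rate ≈ 70.39%.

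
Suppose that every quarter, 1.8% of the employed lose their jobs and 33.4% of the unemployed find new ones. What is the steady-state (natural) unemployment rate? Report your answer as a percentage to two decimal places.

At steady state the flows balance: s·E = f·U, so U/(E+U) = s/(s+f).
u* = 1.8 / (1.8 + 33.4) = 1.8 / 35.20 = 5.11%.

Steady-state unemployment rate ≈ 5.11%.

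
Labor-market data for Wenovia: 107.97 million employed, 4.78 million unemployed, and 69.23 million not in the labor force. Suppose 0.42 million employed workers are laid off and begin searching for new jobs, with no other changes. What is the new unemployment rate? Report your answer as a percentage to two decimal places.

New unemployment rate ≈ 4.61%.

Initially, labor force = 107.97 + 4.78 = 112.75 million, so u = 4.78/112.75 = 4.24%.
After the change, employed falls and unemployed rises by 0.42; labor force unchanged → E = 107.55, U = 5.20, labor force = 112.75 million.
New unemployment rate = 5.20 / 112.75 = 4.61%.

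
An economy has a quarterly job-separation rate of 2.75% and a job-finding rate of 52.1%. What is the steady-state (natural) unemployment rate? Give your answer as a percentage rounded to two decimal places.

At steady state the flows balance: s·E = f·U, so U/(E+U) = s/(s+f).
u* = 2.75 / (2.75 + 52.1) = 2.75 / 54.85 = 5.01%.

Steady-state unemployment rate ≈ 5.01%.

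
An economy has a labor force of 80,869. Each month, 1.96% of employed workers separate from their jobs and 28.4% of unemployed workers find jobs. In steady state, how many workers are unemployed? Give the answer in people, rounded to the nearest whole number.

About 5,221 are unemployed in steady state.

Steady-state unemployment rate u* = s/(s+f) = 1.96/(1.96+28.4) = 0.064559.
Unemployed = u* × labor force = 0.064559 × 80,869 ≈ 5,221.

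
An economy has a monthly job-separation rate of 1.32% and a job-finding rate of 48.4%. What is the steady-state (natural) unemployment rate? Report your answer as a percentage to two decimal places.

At steady state the flows balance: s·E = f·U, so U/(E+U) = s/(s+f).
u* = 1.32 / (1.32 + 48.4) = 1.32 / 49.72 = 2.65%.

Steady-state unemployment rate ≈ 2.65%.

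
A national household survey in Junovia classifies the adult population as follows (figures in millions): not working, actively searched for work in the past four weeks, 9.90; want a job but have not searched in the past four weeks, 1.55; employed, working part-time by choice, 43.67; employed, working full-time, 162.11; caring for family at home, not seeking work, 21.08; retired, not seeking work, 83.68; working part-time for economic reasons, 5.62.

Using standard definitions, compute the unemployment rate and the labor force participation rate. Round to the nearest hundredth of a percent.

Employed = 43.67 + 162.11 + 5.62 = 211.40 million (anyone who worked, including part-time for economic reasons, counts as employed).
Unemployed = 9.90 million.
Labor force = 211.40 + 9.90 = 221.30 million.
Not in labor force = 1.55 + 21.08 + 83.68 = 106.31 million (those not working and not actively searching are outside the labor force — including those who want a job but have given up searching).
Civilian working-age population = 221.30 + 106.31 = 327.61 million.
Unemployment rate = 9.90 / 221.30 = 4.47%.
Labor force participation rate = 221.30 / 327.61 = 67.55%.

Unemployment rate ≈ 4.47%; labor force participation rate ≈ 67.55%.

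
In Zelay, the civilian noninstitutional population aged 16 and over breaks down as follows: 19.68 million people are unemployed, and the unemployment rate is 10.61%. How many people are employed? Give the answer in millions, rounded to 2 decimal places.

Labor force = U / u = 19.68 / 0.1061 ≈ 185.49 million.
Employed = labor force − unemployed = 185.49 − 19.68 = 165.81 million.

About 165.81 million are employed.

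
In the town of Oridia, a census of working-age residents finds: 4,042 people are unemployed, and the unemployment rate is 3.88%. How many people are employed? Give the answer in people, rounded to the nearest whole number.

Labor force = U / u = 4,042 / 0.0388 ≈ 104,175.
Employed = labor force − unemployed = 104,175 − 4,042 = 100,133.

About 100,133 are employed.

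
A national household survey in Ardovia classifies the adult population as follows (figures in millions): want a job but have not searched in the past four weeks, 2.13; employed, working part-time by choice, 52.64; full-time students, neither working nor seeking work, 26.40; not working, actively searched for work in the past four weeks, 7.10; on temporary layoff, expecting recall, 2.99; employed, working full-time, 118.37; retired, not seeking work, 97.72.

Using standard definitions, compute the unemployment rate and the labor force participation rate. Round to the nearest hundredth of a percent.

Employed = 52.64 + 118.37 = 171.01 million.
Unemployed = 7.10 + 2.99 = 10.09 million (jobless and actively searching, or on temporary layoff).
Labor force = 171.01 + 10.09 = 181.10 million.
Not in labor force = 2.13 + 26.40 + 97.72 = 126.25 million (those not working and not actively searching are outside the labor force — including those who want a job but have given up searching).
Civilian working-age population = 181.10 + 126.25 = 307.35 million.
Unemployment rate = 10.09 / 181.10 = 5.57%.
Labor force participation rate = 181.10 / 307.35 = 58.92%.

Unemployment rate ≈ 5.57%; labor force participation rate ≈ 58.92%.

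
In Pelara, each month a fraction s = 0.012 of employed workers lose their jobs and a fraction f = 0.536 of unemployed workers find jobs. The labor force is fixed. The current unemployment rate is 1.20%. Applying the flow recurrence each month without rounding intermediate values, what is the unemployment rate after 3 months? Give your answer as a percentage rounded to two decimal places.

Unemployment rate after three months ≈ 2.10%.

With a fixed labor force, u_{t+1} = u_t + s·(1−u_t) − f·u_t = u_t·(1−s−f) + s.
Here 1−s−f = 0.452 and s = 0.012.
u_1 = 0.012000 × 0.452 + 0.012 = 0.017424.
u_2 = 0.017424 × 0.452 + 0.012 = 0.019876.
u_3 = 0.019876 × 0.452 + 0.012 = 0.020984.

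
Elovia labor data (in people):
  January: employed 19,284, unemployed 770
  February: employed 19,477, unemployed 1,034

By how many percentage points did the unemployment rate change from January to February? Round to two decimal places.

The unemployment rate changed by +1.20 percentage points.

January: labor force = 19,284 + 770 = 20,054; u = 770/20,054 = 3.84%.
February: labor force = 19,477 + 1,034 = 20,511; u = 1,034/20,511 = 5.04%.
Change = 5.04% − 3.84% = +1.20 pp.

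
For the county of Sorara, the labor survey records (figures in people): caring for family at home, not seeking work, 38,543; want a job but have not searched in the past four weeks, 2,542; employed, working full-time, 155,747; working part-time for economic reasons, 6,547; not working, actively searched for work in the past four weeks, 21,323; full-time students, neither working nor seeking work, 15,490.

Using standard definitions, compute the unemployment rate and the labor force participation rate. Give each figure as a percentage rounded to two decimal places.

Employed = 155,747 + 6,547 = 162,294 (anyone who worked, including part-time for economic reasons, counts as employed).
Unemployed = 21,323.
Labor force = 162,294 + 21,323 = 183,617.
Not in labor force = 38,543 + 2,542 + 15,490 = 56,575 (those not working and not actively searching are outside the labor force — including those who want a job but have given up searching).
Civilian working-age population = 183,617 + 56,575 = 240,192.
Unemployment rate = 21,323 / 183,617 = 11.61%.
Labor force participation rate = 183,617 / 240,192 = 76.45%.

Unemployment rate ≈ 11.61%; labor force participation rate ≈ 76.45%.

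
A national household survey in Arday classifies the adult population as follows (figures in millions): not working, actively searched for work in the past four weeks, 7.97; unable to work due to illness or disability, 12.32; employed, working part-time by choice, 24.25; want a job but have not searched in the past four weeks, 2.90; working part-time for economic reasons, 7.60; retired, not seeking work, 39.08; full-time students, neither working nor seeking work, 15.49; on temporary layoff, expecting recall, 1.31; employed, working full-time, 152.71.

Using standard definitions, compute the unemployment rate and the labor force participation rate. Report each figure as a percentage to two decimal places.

Unemployment rate ≈ 4.79%; labor force participation rate ≈ 73.53%.

Employed = 24.25 + 7.60 + 152.71 = 184.56 million (anyone who worked, including part-time for economic reasons, counts as employed).
Unemployed = 7.97 + 1.31 = 9.28 million (jobless and actively searching, or on temporary layoff).
Labor force = 184.56 + 9.28 = 193.84 million.
Not in labor force = 12.32 + 2.90 + 39.08 + 15.49 = 69.79 million (those not working and not actively searching are outside the labor force — including those who want a job but have given up searching).
Civilian working-age population = 193.84 + 69.79 = 263.63 million.
Unemployment rate = 9.28 / 193.84 = 4.79%.
Labor force participation rate = 193.84 / 263.63 = 73.53%.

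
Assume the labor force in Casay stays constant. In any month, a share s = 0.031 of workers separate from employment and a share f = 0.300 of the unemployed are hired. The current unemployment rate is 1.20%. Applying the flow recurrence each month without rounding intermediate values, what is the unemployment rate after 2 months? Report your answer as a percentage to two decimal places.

With a fixed labor force, u_{t+1} = u_t + s·(1−u_t) − f·u_t = u_t·(1−s−f) + s.
Here 1−s−f = 0.669 and s = 0.031.
u_1 = 0.012000 × 0.669 + 0.031 = 0.039028.
u_2 = 0.039028 × 0.669 + 0.031 = 0.057110.

Unemployment rate after two months ≈ 5.71%.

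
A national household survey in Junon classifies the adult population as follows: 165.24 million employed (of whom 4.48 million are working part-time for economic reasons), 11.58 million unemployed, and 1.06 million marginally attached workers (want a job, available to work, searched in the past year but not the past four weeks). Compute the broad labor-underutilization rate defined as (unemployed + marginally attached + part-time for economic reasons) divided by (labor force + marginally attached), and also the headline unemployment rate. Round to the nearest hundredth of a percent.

Broad underutilization rate ≈ 9.62%; headline unemployment rate ≈ 6.55%.

Labor force = 165.24 + 11.58 = 176.82 million.
Numerator = 11.58 + 1.06 + 4.48 = 17.12 million.
Denominator = 176.82 + 1.06 = 177.88 million.
Broad rate = 17.12 / 177.88 = 9.62%.
Headline unemployment rate = 11.58 / 176.82 = 6.55%.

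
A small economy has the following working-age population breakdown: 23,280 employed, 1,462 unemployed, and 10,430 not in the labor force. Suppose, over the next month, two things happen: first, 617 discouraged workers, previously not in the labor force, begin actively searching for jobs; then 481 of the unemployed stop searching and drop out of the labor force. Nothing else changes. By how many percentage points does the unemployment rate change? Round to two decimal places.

The unemployment rate changes by +0.51 percentage points.

Initially, labor force = 23,280 + 1,462 = 24,742, so u = 1,462/24,742 = 5.91%.
After the first change, unemployed and labor force both rise by 617 → E = 23,280, U = 2,079, labor force = 25,359.
After the second change, unemployed and labor force both fall by 481 → E = 23,280, U = 1,598, labor force = 24,878.
New unemployment rate = 1,598 / 24,878 = 6.42%.
Change = 6.42% − 5.91% = +0.51 percentage points.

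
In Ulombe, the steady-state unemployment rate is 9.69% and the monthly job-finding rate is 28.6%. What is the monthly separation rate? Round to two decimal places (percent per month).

Separation rate ≈ 3.07% per month.

From u* = s/(s+f): s = u·f/(1−u).
s = 0.0969 × 28.6 / (1 − 0.0969) = 2.7713 / 0.9031 ≈ 3.07% per month.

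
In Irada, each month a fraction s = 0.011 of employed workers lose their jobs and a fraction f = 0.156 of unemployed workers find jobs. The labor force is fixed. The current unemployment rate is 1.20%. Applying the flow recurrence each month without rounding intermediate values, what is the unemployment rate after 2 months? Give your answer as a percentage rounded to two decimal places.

Unemployment rate after two months ≈ 2.85%.

With a fixed labor force, u_{t+1} = u_t + s·(1−u_t) − f·u_t = u_t·(1−s−f) + s.
Here 1−s−f = 0.833 and s = 0.011.
u_1 = 0.012000 × 0.833 + 0.011 = 0.020996.
u_2 = 0.020996 × 0.833 + 0.011 = 0.028490.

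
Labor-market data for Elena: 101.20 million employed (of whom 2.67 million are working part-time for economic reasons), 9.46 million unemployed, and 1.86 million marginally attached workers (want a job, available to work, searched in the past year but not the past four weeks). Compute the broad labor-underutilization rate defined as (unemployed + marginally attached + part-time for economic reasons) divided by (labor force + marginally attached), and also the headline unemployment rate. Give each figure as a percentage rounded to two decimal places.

Labor force = 101.20 + 9.46 = 110.66 million.
Numerator = 9.46 + 1.86 + 2.67 = 13.99 million.
Denominator = 110.66 + 1.86 = 112.52 million.
Broad rate = 13.99 / 112.52 = 12.43%.
Headline unemployment rate = 9.46 / 110.66 = 8.55%.

Broad underutilization rate ≈ 12.43%; headline unemployment rate ≈ 8.55%.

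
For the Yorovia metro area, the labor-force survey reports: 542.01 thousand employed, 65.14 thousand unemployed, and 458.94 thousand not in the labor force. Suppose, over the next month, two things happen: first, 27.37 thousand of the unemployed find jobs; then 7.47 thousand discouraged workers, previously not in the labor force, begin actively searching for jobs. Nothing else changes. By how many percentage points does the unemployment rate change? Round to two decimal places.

Initially, labor force = 542.01 + 65.14 = 607.15 thousand, so u = 65.14/607.15 = 10.73%.
After the first change, unemployed falls and employed rises by 27.37; labor force unchanged → E = 569.38, U = 37.77, labor force = 607.15 thousand.
After the second change, unemployed and labor force both rise by 7.47 → E = 569.38, U = 45.24, labor force = 614.62 thousand.
New unemployment rate = 45.24 / 614.62 = 7.36%.
Change = 7.36% − 10.73% = −3.37 percentage points.

The unemployment rate changes by −3.37 percentage points.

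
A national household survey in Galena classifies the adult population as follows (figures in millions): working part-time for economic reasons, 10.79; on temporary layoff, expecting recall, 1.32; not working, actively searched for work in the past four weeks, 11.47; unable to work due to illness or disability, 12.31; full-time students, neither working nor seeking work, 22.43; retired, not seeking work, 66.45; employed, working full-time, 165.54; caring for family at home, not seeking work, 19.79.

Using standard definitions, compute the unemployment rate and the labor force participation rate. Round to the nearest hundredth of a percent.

Employed = 10.79 + 165.54 = 176.33 million (anyone who worked, including part-time for economic reasons, counts as employed).
Unemployed = 1.32 + 11.47 = 12.79 million (jobless and actively searching, or on temporary layoff).
Labor force = 176.33 + 12.79 = 189.12 million.
Not in labor force = 12.31 + 22.43 + 66.45 + 19.79 = 120.98 million (those not working and not actively searching are outside the labor force).
Civilian working-age population = 189.12 + 120.98 = 310.10 million.
Unemployment rate = 12.79 / 189.12 = 6.76%.
Labor force participation rate = 189.12 / 310.10 = 60.99%.

Unemployment rate ≈ 6.76%; labor force participation rate ≈ 60.99%.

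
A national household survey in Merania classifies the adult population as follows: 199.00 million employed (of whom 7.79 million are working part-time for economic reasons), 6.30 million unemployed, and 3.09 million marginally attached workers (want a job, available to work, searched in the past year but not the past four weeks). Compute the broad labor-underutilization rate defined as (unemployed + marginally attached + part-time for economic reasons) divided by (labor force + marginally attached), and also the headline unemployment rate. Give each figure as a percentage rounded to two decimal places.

Broad underutilization rate ≈ 8.24%; headline unemployment rate ≈ 3.07%.

Labor force = 199.00 + 6.30 = 205.30 million.
Numerator = 6.30 + 3.09 + 7.79 = 17.18 million.
Denominator = 205.30 + 3.09 = 208.39 million.
Broad rate = 17.18 / 208.39 = 8.24%.
Headline unemployment rate = 6.30 / 205.30 = 3.07%.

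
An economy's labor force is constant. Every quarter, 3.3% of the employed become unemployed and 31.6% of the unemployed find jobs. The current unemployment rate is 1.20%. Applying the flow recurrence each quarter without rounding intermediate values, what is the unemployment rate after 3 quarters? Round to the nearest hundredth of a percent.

Unemployment rate after three quarters ≈ 7.18%.

With a fixed labor force, u_{t+1} = u_t + s·(1−u_t) − f·u_t = u_t·(1−s−f) + s.
Here 1−s−f = 0.651 and s = 0.033.
u_1 = 0.012000 × 0.651 + 0.033 = 0.040812.
u_2 = 0.040812 × 0.651 + 0.033 = 0.059569.
u_3 = 0.059569 × 0.651 + 0.033 = 0.071779.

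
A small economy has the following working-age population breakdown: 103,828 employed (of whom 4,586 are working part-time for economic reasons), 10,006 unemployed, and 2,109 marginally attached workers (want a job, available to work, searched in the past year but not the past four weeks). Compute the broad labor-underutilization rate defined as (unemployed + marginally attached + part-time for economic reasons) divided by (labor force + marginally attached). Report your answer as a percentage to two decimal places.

Broad underutilization rate ≈ 14.40%.

Labor force = 103,828 + 10,006 = 113,834.
Numerator = 10,006 + 2,109 + 4,586 = 16,701.
Denominator = 113,834 + 2,109 = 115,943.
Broad rate = 16,701 / 115,943 = 14.40%.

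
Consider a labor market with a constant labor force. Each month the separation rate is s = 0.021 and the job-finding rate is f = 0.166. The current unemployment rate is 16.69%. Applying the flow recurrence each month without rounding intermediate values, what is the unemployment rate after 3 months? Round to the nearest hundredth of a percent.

Unemployment rate after three months ≈ 14.16%.

With a fixed labor force, u_{t+1} = u_t + s·(1−u_t) − f·u_t = u_t·(1−s−f) + s.
Here 1−s−f = 0.813 and s = 0.021.
u_1 = 0.166900 × 0.813 + 0.021 = 0.156690.
u_2 = 0.156690 × 0.813 + 0.021 = 0.148389.
u_3 = 0.148389 × 0.813 + 0.021 = 0.141640.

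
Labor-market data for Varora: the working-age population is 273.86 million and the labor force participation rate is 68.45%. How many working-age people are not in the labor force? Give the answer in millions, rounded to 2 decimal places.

Share not in the labor force = 1 − 0.6845 = 0.3155.
Not in labor force = 0.3155 × 273.86 ≈ 86.40 million.

About 86.40 million are not in the labor force.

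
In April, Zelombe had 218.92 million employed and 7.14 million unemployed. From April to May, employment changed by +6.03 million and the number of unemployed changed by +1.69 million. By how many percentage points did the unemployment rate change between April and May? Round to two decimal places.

The unemployment rate changed by +0.62 percentage points.

April: labor force = 218.92 + 7.14 = 226.06; u = 7.14/226.06 = 3.16%.
May: labor force = 224.95 + 8.83 = 233.78; u = 8.83/233.78 = 3.78%.
Change = 3.78% − 3.16% = +0.62 pp.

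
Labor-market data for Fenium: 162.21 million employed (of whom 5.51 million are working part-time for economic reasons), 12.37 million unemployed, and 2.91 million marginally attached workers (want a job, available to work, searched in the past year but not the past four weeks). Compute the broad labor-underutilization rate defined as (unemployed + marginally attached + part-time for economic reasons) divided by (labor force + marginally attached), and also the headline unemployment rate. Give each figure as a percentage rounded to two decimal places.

Broad underutilization rate ≈ 11.71%; headline unemployment rate ≈ 7.09%.

Labor force = 162.21 + 12.37 = 174.58 million.
Numerator = 12.37 + 2.91 + 5.51 = 20.79 million.
Denominator = 174.58 + 2.91 = 177.49 million.
Broad rate = 20.79 / 177.49 = 11.71%.
Headline unemployment rate = 12.37 / 174.58 = 7.09%.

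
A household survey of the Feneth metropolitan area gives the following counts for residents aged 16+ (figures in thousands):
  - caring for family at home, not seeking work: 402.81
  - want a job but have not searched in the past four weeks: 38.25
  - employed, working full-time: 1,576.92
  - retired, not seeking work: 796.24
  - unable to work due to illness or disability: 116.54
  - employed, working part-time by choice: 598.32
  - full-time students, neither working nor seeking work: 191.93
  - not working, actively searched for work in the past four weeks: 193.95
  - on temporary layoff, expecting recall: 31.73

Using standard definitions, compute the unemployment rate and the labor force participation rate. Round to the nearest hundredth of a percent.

Unemployment rate ≈ 9.40%; labor force participation rate ≈ 60.83%.

Employed = 1,576.92 + 598.32 = 2,175.24 thousand.
Unemployed = 193.95 + 31.73 = 225.68 thousand (jobless and actively searching, or on temporary layoff).
Labor force = 2,175.24 + 225.68 = 2,400.92 thousand.
Not in labor force = 402.81 + 38.25 + 796.24 + 116.54 + 191.93 = 1,545.77 thousand (those not working and not actively searching are outside the labor force — including those who want a job but have given up searching).
Civilian working-age population = 2,400.92 + 1,545.77 = 3,946.69 thousand.
Unemployment rate = 225.68 / 2,400.92 = 9.40%.
Labor force participation rate = 2,400.92 / 3,946.69 = 60.83%.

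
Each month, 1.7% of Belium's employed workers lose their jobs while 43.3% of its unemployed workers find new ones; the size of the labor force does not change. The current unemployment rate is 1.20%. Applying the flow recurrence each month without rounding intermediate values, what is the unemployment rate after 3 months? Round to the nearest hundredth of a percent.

With a fixed labor force, u_{t+1} = u_t + s·(1−u_t) − f·u_t = u_t·(1−s−f) + s.
Here 1−s−f = 0.550 and s = 0.017.
u_1 = 0.012000 × 0.550 + 0.017 = 0.023600.
u_2 = 0.023600 × 0.550 + 0.017 = 0.029980.
u_3 = 0.029980 × 0.550 + 0.017 = 0.033489.

Unemployment rate after three months ≈ 3.35%.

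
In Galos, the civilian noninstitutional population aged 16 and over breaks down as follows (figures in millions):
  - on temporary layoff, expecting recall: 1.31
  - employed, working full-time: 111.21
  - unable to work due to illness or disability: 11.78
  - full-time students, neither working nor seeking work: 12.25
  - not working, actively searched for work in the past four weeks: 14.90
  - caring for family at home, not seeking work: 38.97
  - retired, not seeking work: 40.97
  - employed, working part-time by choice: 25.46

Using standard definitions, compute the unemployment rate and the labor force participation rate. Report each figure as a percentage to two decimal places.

Employed = 111.21 + 25.46 = 136.67 million.
Unemployed = 1.31 + 14.90 = 16.21 million (jobless and actively searching, or on temporary layoff).
Labor force = 136.67 + 16.21 = 152.88 million.
Not in labor force = 11.78 + 12.25 + 38.97 + 40.97 = 103.97 million (those not working and not actively searching are outside the labor force).
Civilian working-age population = 152.88 + 103.97 = 256.85 million.
Unemployment rate = 16.21 / 152.88 = 10.60%.
Labor force participation rate = 152.88 / 256.85 = 59.52%.

Unemployment rate ≈ 10.60%; labor force participation rate ≈ 59.52%.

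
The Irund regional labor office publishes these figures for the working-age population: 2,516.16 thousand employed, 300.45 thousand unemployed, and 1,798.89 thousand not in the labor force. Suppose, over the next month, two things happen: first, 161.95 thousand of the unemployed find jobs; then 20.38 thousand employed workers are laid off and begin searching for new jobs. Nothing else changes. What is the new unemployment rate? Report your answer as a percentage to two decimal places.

Initially, labor force = 2,516.16 + 300.45 = 2,816.61 thousand, so u = 300.45/2,816.61 = 10.67%.
After the first change, unemployed falls and employed rises by 161.95; labor force unchanged → E = 2,678.11, U = 138.50, labor force = 2,816.61 thousand.
After the second change, employed falls and unemployed rises by 20.38; labor force unchanged → E = 2,657.73, U = 158.88, labor force = 2,816.61 thousand.
New unemployment rate = 158.88 / 2,816.61 = 5.64%.

New unemployment rate ≈ 5.64%.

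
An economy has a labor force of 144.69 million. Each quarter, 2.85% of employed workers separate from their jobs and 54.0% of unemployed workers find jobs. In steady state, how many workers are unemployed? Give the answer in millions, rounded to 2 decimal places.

Steady-state unemployment rate u* = s/(s+f) = 2.85/(2.85+54.0) = 0.050132.
Unemployed = u* × labor force = 0.050132 × 144.69 ≈ 7.25 million.

About 7.25 million are unemployed in steady state.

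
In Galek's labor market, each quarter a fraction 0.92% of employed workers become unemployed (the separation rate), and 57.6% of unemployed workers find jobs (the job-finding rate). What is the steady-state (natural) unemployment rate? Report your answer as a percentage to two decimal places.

Steady-state unemployment rate ≈ 1.57%.

At steady state the flows balance: s·E = f·U, so U/(E+U) = s/(s+f).
u* = 0.92 / (0.92 + 57.6) = 0.92 / 58.52 = 1.57%.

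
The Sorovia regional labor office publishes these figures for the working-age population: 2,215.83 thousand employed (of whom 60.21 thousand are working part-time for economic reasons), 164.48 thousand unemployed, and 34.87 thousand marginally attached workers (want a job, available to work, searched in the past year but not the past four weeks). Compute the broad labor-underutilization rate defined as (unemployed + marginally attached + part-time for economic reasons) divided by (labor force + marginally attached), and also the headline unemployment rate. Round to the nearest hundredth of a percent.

Labor force = 2,215.83 + 164.48 = 2,380.31 thousand.
Numerator = 164.48 + 34.87 + 60.21 = 259.56 thousand.
Denominator = 2,380.31 + 34.87 = 2,415.18 thousand.
Broad rate = 259.56 / 2,415.18 = 10.75%.
Headline unemployment rate = 164.48 / 2,380.31 = 6.91%.

Broad underutilization rate ≈ 10.75%; headline unemployment rate ≈ 6.91%.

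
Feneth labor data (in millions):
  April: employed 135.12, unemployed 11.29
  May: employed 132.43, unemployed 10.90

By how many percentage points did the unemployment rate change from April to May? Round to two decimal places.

The unemployment rate changed by −0.11 percentage points.

April: labor force = 135.12 + 11.29 = 146.41; u = 11.29/146.41 = 7.71%.
May: labor force = 132.43 + 10.90 = 143.33; u = 10.90/143.33 = 7.60%.
Change = 7.60% − 7.71% = −0.11 pp.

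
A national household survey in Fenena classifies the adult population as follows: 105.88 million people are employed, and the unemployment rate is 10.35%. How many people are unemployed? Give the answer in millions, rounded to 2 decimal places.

Let U be the number unemployed. The labor force is E + U, and U/(E+U) = 0.1035.
So U = 0.1035 × 105.88 / (1 − 0.1035) = 10.9586 / 0.8965 ≈ 12.22 million.

About 12.22 million are unemployed.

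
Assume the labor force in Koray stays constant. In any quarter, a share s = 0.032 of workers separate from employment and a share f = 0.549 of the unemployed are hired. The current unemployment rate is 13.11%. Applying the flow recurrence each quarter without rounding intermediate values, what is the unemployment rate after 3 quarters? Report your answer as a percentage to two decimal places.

With a fixed labor force, u_{t+1} = u_t + s·(1−u_t) − f·u_t = u_t·(1−s−f) + s.
Here 1−s−f = 0.419 and s = 0.032.
u_1 = 0.131100 × 0.419 + 0.032 = 0.086931.
u_2 = 0.086931 × 0.419 + 0.032 = 0.068424.
u_3 = 0.068424 × 0.419 + 0.032 = 0.060670.

Unemployment rate after three quarters ≈ 6.07%.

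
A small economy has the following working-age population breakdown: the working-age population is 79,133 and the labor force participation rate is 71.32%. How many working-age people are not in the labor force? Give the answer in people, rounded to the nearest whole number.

Share not in the labor force = 1 − 0.7132 = 0.2868.
Not in labor force = 0.2868 × 79,133 ≈ 22,695.

About 22,695 are not in the labor force.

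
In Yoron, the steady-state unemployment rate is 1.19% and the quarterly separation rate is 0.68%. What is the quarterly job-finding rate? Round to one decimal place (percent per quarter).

From u* = s/(s+f): f = s·(1−u)/u.
f = 0.68 × (1 − 0.0119) / 0.0119 = 0.6719 / 0.0119 ≈ 56.5% per quarter.

Job-finding rate ≈ 56.5% per quarter.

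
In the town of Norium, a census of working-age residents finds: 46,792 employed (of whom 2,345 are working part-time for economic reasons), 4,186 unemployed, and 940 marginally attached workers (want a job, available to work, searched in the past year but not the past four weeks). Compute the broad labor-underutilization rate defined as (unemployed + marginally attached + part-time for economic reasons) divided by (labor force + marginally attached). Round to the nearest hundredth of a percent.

Broad underutilization rate ≈ 14.39%.

Labor force = 46,792 + 4,186 = 50,978.
Numerator = 4,186 + 940 + 2,345 = 7,471.
Denominator = 50,978 + 940 = 51,918.
Broad rate = 7,471 / 51,918 = 14.39%.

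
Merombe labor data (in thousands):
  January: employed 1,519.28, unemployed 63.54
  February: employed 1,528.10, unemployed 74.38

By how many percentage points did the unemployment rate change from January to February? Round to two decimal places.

The unemployment rate changed by +0.63 percentage points.

January: labor force = 1,519.28 + 63.54 = 1,582.82; u = 63.54/1,582.82 = 4.01%.
February: labor force = 1,528.10 + 74.38 = 1,602.48; u = 74.38/1,602.48 = 4.64%.
Change = 4.64% − 4.01% = +0.63 pp.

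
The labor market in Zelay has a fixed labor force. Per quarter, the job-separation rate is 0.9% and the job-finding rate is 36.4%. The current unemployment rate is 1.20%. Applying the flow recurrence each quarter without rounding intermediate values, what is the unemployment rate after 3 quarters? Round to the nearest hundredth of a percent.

Unemployment rate after three quarters ≈ 2.11%.

With a fixed labor force, u_{t+1} = u_t + s·(1−u_t) − f·u_t = u_t·(1−s−f) + s.
Here 1−s−f = 0.627 and s = 0.009.
u_1 = 0.012000 × 0.627 + 0.009 = 0.016524.
u_2 = 0.016524 × 0.627 + 0.009 = 0.019361.
u_3 = 0.019361 × 0.627 + 0.009 = 0.021139.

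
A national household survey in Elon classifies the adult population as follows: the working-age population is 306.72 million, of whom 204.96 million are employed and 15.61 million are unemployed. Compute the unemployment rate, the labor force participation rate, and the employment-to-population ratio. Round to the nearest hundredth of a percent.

Unemployment rate ≈ 7.08%; labor force participation rate ≈ 71.91%; employment-population ratio ≈ 66.82%.

Labor force = employed + unemployed = 204.96 + 15.61 = 220.57 million.
Unemployment rate = 15.61 / 220.57 = 7.08%.
Labor force participation rate = 220.57 / 306.72 = 71.91%.
Employment-population ratio = 204.96 / 306.72 = 66.82%.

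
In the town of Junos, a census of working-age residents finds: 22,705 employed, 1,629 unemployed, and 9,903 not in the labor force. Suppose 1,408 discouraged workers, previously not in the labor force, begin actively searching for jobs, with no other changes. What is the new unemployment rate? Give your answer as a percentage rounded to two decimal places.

New unemployment rate ≈ 11.80%.

Initially, labor force = 22,705 + 1,629 = 24,334, so u = 1,629/24,334 = 6.69%.
After the change, unemployed and labor force both rise by 1,408 → E = 22,705, U = 3,037, labor force = 25,742.
New unemployment rate = 3,037 / 25,742 = 11.80%.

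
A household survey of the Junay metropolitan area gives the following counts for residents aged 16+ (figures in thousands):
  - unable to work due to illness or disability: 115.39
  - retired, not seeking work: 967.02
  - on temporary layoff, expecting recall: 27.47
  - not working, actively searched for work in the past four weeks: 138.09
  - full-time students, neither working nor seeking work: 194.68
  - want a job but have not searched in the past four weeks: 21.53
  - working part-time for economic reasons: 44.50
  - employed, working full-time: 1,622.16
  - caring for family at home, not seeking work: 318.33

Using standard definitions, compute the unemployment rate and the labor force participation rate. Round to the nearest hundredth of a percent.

Unemployment rate ≈ 9.04%; labor force participation rate ≈ 53.12%.

Employed = 44.50 + 1,622.16 = 1,666.66 thousand (anyone who worked, including part-time for economic reasons, counts as employed).
Unemployed = 27.47 + 138.09 = 165.56 thousand (jobless and actively searching, or on temporary layoff).
Labor force = 1,666.66 + 165.56 = 1,832.22 thousand.
Not in labor force = 115.39 + 967.02 + 194.68 + 21.53 + 318.33 = 1,616.95 thousand (those not working and not actively searching are outside the labor force — including those who want a job but have given up searching).
Civilian working-age population = 1,832.22 + 1,616.95 = 3,449.17 thousand.
Unemployment rate = 165.56 / 1,832.22 = 9.04%.
Labor force participation rate = 1,832.22 / 3,449.17 = 53.12%.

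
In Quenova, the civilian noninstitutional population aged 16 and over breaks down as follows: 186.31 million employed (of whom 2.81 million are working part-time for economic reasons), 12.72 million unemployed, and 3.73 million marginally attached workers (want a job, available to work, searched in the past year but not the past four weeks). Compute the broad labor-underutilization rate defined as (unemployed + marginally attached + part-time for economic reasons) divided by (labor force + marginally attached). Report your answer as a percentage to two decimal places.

Broad underutilization rate ≈ 9.50%.

Labor force = 186.31 + 12.72 = 199.03 million.
Numerator = 12.72 + 3.73 + 2.81 = 19.26 million.
Denominator = 199.03 + 3.73 = 202.76 million.
Broad rate = 19.26 / 202.76 = 9.50%.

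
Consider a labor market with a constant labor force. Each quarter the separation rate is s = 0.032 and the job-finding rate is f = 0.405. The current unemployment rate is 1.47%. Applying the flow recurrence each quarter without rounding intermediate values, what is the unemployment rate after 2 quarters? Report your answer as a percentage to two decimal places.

With a fixed labor force, u_{t+1} = u_t + s·(1−u_t) − f·u_t = u_t·(1−s−f) + s.
Here 1−s−f = 0.563 and s = 0.032.
u_1 = 0.014700 × 0.563 + 0.032 = 0.040276.
u_2 = 0.040276 × 0.563 + 0.032 = 0.054675.

Unemployment rate after two quarters ≈ 5.47%.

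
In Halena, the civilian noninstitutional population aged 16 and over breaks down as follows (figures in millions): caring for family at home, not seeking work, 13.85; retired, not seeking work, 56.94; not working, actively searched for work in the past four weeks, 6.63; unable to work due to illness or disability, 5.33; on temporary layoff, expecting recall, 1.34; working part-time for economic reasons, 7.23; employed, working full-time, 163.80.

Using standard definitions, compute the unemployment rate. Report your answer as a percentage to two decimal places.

Unemployment rate ≈ 4.45%.

Employed = 7.23 + 163.80 = 171.03 million (anyone who worked, including part-time for economic reasons, counts as employed).
Unemployed = 6.63 + 1.34 = 7.97 million (jobless and actively searching, or on temporary layoff).
Labor force = 171.03 + 7.97 = 179.00 million.
Unemployment rate = 7.97 / 179.00 = 4.45%.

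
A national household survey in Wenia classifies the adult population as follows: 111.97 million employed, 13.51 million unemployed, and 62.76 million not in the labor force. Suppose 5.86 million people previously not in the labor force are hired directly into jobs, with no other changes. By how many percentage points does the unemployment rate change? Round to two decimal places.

The unemployment rate changes by −0.48 percentage points.

Initially, labor force = 111.97 + 13.51 = 125.48 million, so u = 13.51/125.48 = 10.77%.
After the change, employed and labor force both rise by 5.86; unemployed unchanged → E = 117.83, U = 13.51, labor force = 131.34 million.
New unemployment rate = 13.51 / 131.34 = 10.29%.
Change = 10.29% − 10.77% = −0.48 percentage points.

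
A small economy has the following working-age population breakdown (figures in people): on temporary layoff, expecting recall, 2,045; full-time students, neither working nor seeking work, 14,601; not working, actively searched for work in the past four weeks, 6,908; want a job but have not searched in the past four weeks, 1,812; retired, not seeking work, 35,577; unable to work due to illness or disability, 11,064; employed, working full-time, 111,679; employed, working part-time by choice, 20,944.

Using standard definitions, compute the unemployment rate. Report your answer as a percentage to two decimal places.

Unemployment rate ≈ 6.32%.

Employed = 111,679 + 20,944 = 132,623.
Unemployed = 2,045 + 6,908 = 8,953 (jobless and actively searching, or on temporary layoff).
Labor force = 132,623 + 8,953 = 141,576.
Unemployment rate = 8,953 / 141,576 = 6.32%.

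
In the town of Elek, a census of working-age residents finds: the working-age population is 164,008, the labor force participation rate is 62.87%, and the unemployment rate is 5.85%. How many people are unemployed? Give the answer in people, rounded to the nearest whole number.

Labor force = 0.6287 × 164,008 = 103,112.
Unemployed = 0.0585 × 103,112 ≈ 6,032.

About 6,032 are unemployed.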